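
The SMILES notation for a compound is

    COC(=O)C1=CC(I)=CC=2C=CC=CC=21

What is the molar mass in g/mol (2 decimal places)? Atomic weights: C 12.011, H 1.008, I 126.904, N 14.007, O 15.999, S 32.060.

312.11 g/mol

First, the molecular formula is C12H9IO2 (counting implicit H from valence).
  C: 12 × 12.011 = 144.132
  H: 9 × 1.008 = 9.072
  I: 1 × 126.904 = 126.904
  O: 2 × 15.999 = 31.998
Sum: 12×12.011 + 9×1.008 + 1×126.904 + 2×15.999 = 312.106 → 312.11 g/mol.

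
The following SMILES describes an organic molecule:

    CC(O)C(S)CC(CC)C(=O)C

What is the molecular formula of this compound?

Walk through each heavy atom and fill implicit hydrogens from standard valence (C 4, N 3, O 2, S 2, halogen 1):
  atom 1: C, bond orders sum to 1 (valence 4) → 3 H
  atom 2: C, bond orders sum to 3 (valence 4) → 1 H
  atom 3: O, bond orders sum to 1 (valence 2) → 1 H
  atom 4: C, bond orders sum to 3 (valence 4) → 1 H
  atom 5: S, bond orders sum to 1 (valence 2) → 1 H
  atom 6: C, bond orders sum to 2 (valence 4) → 2 H
  atom 7: C, bond orders sum to 3 (valence 4) → 1 H
  atom 8: C, bond orders sum to 2 (valence 4) → 2 H
  atom 9: C, bond orders sum to 1 (valence 4) → 3 H
  atom 10: C, bond orders sum to 4 (valence 4) → 0 H
  atom 11: O, bond orders sum to 2 (valence 2) → 0 H
  atom 12: C, bond orders sum to 1 (valence 4) → 3 H
Totals → C:9, H:18, O:2, S:1.
In Hill order: C9H18O2S.

C9H18O2S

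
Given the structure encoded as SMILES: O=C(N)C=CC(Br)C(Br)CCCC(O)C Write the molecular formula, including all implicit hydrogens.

Walk through each heavy atom and fill implicit hydrogens from standard valence (C 4, N 3, O 2, S 2, halogen 1):
  atom 1: O, bond orders sum to 2 (valence 2) → 0 H
  atom 2: C, bond orders sum to 4 (valence 4) → 0 H
  atom 3: N, bond orders sum to 1 (valence 3) → 2 H
  atom 4: C, bond orders sum to 3 (valence 4) → 1 H
  atom 5: C, bond orders sum to 3 (valence 4) → 1 H
  atom 6: C, bond orders sum to 3 (valence 4) → 1 H
  atom 7: Br (halogen, monovalent) → 0 H
  atom 8: C, bond orders sum to 3 (valence 4) → 1 H
  atom 9: Br (halogen, monovalent) → 0 H
  atom 10: C, bond orders sum to 2 (valence 4) → 2 H
  atom 11: C, bond orders sum to 2 (valence 4) → 2 H
  atom 12: C, bond orders sum to 2 (valence 4) → 2 H
  atom 13: C, bond orders sum to 3 (valence 4) → 1 H
  atom 14: O, bond orders sum to 1 (valence 2) → 1 H
  atom 15: C, bond orders sum to 1 (valence 4) → 3 H
Totals → C:10, H:17, Br:2, N:1, O:2.

C10H17Br2NO2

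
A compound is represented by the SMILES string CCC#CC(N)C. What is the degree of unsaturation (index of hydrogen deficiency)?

2

Degree of unsaturation = (number of rings) + (number of π bonds).
Ring closures in the SMILES: 0.
π bonds: 1 triple bond (each 2 DoU) → 2 DoU from unsaturation.
Total DoU = 0 + 2 = 2.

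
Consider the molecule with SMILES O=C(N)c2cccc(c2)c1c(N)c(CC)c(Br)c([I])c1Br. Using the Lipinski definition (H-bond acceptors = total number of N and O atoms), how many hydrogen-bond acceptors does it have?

3

N atoms: 2; O atoms: 1.
Lipinski HBA = 2 + 1 = 3.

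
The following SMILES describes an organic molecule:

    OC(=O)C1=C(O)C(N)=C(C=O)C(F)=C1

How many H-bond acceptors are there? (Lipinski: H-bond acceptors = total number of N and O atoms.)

N atoms: 1; O atoms: 4.
Lipinski HBA = 1 + 4 = 5.

5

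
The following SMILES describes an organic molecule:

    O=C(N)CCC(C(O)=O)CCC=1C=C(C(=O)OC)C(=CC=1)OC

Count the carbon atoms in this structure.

Count every carbon token in the SMILES (each C, including those in ring-closure positions and inside branches).
Carbon count: 16.

16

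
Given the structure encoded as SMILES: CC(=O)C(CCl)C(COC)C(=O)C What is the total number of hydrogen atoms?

Walk through each heavy atom and fill implicit hydrogens from standard valence (C 4, N 3, O 2, S 2, halogen 1):
  atom 1: C, bond orders sum to 1 (valence 4) → 3 H
  atom 2: C, bond orders sum to 4 (valence 4) → 0 H
  atom 3: O, bond orders sum to 2 (valence 2) → 0 H
  atom 4: C, bond orders sum to 3 (valence 4) → 1 H
  atom 5: C, bond orders sum to 2 (valence 4) → 2 H
  atom 6: Cl (halogen, monovalent) → 0 H
  atom 7: C, bond orders sum to 3 (valence 4) → 1 H
  atom 8: C, bond orders sum to 2 (valence 4) → 2 H
  atom 9: O, bond orders sum to 2 (valence 2) → 0 H
  atom 10: C, bond orders sum to 1 (valence 4) → 3 H
  atom 11: C, bond orders sum to 4 (valence 4) → 0 H
  atom 12: O, bond orders sum to 2 (valence 2) → 0 H
  atom 13: C, bond orders sum to 1 (valence 4) → 3 H
Total hydrogens: 15.

15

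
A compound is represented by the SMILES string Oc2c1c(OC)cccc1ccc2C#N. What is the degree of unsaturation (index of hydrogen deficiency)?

Molecular formula: C12H9NO2.
DoU = (2C + 2 + N − H − X) / 2, where X is the halogen count and O/S are ignored.
    = (2·12 + 2 + 1 − 9 − 0) / 2 = 18 / 2 = 9.

9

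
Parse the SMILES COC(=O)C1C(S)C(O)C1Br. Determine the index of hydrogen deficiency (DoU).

2

Degree of unsaturation = (number of rings) + (number of π bonds).
Ring closures in the SMILES: 1.
π bonds: 1 double bond (each 1 DoU) → 1 DoU from unsaturation.
Total DoU = 1 + 1 = 2.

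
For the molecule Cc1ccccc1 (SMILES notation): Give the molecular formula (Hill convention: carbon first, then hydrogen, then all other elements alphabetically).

Walk through each heavy atom and fill implicit hydrogens from standard valence (C 4, N 3, O 2, S 2, halogen 1); for lowercase aromatic atoms, an aromatic c carries 1 H when it has two neighbours and 0 H with three, and aromatic n carries 0 H:
  atom 1: C, bond orders sum to 1 (valence 4) → 3 H
  atom 2: aromatic c, 3 neighbours → 0 H
  atom 3: aromatic c, 2 neighbours → 1 H
  atom 4: aromatic c, 2 neighbours → 1 H
  atom 5: aromatic c, 2 neighbours → 1 H
  atom 6: aromatic c, 2 neighbours → 1 H
  atom 7: aromatic c, 2 neighbours → 1 H
Totals → C:7, H:8.
In Hill order: C7H8.

C7H8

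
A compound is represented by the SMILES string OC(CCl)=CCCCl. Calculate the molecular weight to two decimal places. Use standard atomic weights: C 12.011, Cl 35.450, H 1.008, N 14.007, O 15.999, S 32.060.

155.02 g/mol

First, the molecular formula is C5H8Cl2O (counting implicit H from valence).
  C: 5 × 12.011 = 60.055
  Cl: 2 × 35.450 = 70.900
  H: 8 × 1.008 = 8.064
  O: 1 × 15.999 = 15.999
Sum: 5×12.011 + 2×35.450 + 8×1.008 + 1×15.999 = 155.018 → 155.02 g/mol.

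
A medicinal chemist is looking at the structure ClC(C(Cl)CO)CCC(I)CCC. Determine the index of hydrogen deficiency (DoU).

Molecular formula: C9H17Cl2IO.
DoU = (2C + 2 + N − H − X) / 2, where X is the halogen count and O/S are ignored.
    = (2·9 + 2 + 0 − 17 − 3) / 2 = 0 / 2 = 0.

0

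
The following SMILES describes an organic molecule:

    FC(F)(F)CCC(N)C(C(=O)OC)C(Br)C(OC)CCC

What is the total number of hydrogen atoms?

23

Walk through each heavy atom and fill implicit hydrogens from standard valence (C 4, N 3, O 2, S 2, halogen 1):
  atom 1: F (halogen, monovalent) → 0 H
  atom 2: C, bond orders sum to 4 (valence 4) → 0 H
  atom 3: F (halogen, monovalent) → 0 H
  atom 4: F (halogen, monovalent) → 0 H
  atom 5: C, bond orders sum to 2 (valence 4) → 2 H
  atom 6: C, bond orders sum to 2 (valence 4) → 2 H
  atom 7: C, bond orders sum to 3 (valence 4) → 1 H
  atom 8: N, bond orders sum to 1 (valence 3) → 2 H
  atom 9: C, bond orders sum to 3 (valence 4) → 1 H
  atom 10: C, bond orders sum to 4 (valence 4) → 0 H
  atom 11: O, bond orders sum to 2 (valence 2) → 0 H
  atom 12: O, bond orders sum to 2 (valence 2) → 0 H
  atom 13: C, bond orders sum to 1 (valence 4) → 3 H
  atom 14: C, bond orders sum to 3 (valence 4) → 1 H
  atom 15: Br (halogen, monovalent) → 0 H
  atom 16: C, bond orders sum to 3 (valence 4) → 1 H
  atom 17: O, bond orders sum to 2 (valence 2) → 0 H
  atom 18: C, bond orders sum to 1 (valence 4) → 3 H
  atom 19: C, bond orders sum to 2 (valence 4) → 2 H
  atom 20: C, bond orders sum to 2 (valence 4) → 2 H
  atom 21: C, bond orders sum to 1 (valence 4) → 3 H
Total hydrogens: 23.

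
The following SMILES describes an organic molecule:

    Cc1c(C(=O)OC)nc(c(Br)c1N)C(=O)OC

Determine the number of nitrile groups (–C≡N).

Scan the SMILES for the nitrile motif — none present.
Groups that are present: 2 ester, 1 primary amine.

0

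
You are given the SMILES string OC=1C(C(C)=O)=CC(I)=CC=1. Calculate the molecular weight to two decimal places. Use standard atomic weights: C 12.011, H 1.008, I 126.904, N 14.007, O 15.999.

First, the molecular formula is C8H7IO2 (counting implicit H from valence).
  C: 8 × 12.011 = 96.088
  H: 7 × 1.008 = 7.056
  I: 1 × 126.904 = 126.904
  O: 2 × 15.999 = 31.998
Sum: 8×12.011 + 7×1.008 + 1×126.904 + 2×15.999 = 262.046 → 262.05 g/mol.

262.05 g/mol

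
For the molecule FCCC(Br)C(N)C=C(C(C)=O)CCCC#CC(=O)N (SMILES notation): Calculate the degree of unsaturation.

5

Molecular formula: C14H20BrFN2O2.
DoU = (2C + 2 + N − H − X) / 2, where X is the halogen count and O/S are ignored.
    = (2·14 + 2 + 2 − 20 − 2) / 2 = 10 / 2 = 5.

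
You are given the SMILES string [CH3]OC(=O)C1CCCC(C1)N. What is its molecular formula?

Walk through each heavy atom and fill implicit hydrogens from standard valence (C 4, N 3, O 2, S 2, halogen 1):
  atom 1: C with explicit H count 3
  atom 2: O, bond orders sum to 2 (valence 2) → 0 H
  atom 3: C, bond orders sum to 4 (valence 4) → 0 H
  atom 4: O, bond orders sum to 2 (valence 2) → 0 H
  atom 5: C, bond orders sum to 3 (valence 4) → 1 H
  atom 6: C, bond orders sum to 2 (valence 4) → 2 H
  atom 7: C, bond orders sum to 2 (valence 4) → 2 H
  atom 8: C, bond orders sum to 2 (valence 4) → 2 H
  atom 9: C, bond orders sum to 3 (valence 4) → 1 H
  atom 10: C, bond orders sum to 2 (valence 4) → 2 H
  atom 11: N, bond orders sum to 1 (valence 3) → 2 H
Totals → C:8, H:15, N:1, O:2.

C8H15NO2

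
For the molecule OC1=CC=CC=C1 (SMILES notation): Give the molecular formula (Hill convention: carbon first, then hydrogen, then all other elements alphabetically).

Walk through each heavy atom and fill implicit hydrogens from standard valence (C 4, N 3, O 2, S 2, halogen 1):
  atom 1: O, bond orders sum to 1 (valence 2) → 1 H
  atom 2: C, bond orders sum to 4 (valence 4) → 0 H
  atom 3: C, bond orders sum to 3 (valence 4) → 1 H
  atom 4: C, bond orders sum to 3 (valence 4) → 1 H
  atom 5: C, bond orders sum to 3 (valence 4) → 1 H
  atom 6: C, bond orders sum to 3 (valence 4) → 1 H
  atom 7: C, bond orders sum to 3 (valence 4) → 1 H
Totals → C:6, H:6, O:1.
In Hill order: C6H6O.

C6H6O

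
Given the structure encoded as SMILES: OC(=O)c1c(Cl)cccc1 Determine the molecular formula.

C7H5ClO2

Walk through each heavy atom and fill implicit hydrogens from standard valence (C 4, N 3, O 2, S 2, halogen 1); for lowercase aromatic atoms, an aromatic c carries 1 H when it has two neighbours and 0 H with three, and aromatic n carries 0 H:
  atom 1: O, bond orders sum to 1 (valence 2) → 1 H
  atom 2: C, bond orders sum to 4 (valence 4) → 0 H
  atom 3: O, bond orders sum to 2 (valence 2) → 0 H
  atom 4: aromatic c, 3 neighbours → 0 H
  atom 5: aromatic c, 3 neighbours → 0 H
  atom 6: Cl (halogen, monovalent) → 0 H
  atom 7: aromatic c, 2 neighbours → 1 H
  atom 8: aromatic c, 2 neighbours → 1 H
  atom 9: aromatic c, 2 neighbours → 1 H
  atom 10: aromatic c, 2 neighbours → 1 H
Totals → C:7, H:5, Cl:1, O:2.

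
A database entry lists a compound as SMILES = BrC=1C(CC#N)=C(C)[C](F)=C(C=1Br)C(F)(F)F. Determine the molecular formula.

C10H5Br2F4N

Walk through each heavy atom and fill implicit hydrogens from standard valence (C 4, N 3, O 2, S 2, halogen 1):
  atom 1: Br (halogen, monovalent) → 0 H
  atom 2: C, bond orders sum to 4 (valence 4) → 0 H
  atom 3: C, bond orders sum to 4 (valence 4) → 0 H
  atom 4: C, bond orders sum to 2 (valence 4) → 2 H
  atom 5: C, bond orders sum to 4 (valence 4) → 0 H
  atom 6: N, bond orders sum to 3 (valence 3) → 0 H
  atom 7: C, bond orders sum to 4 (valence 4) → 0 H
  atom 8: C, bond orders sum to 1 (valence 4) → 3 H
  atom 9: C with explicit H count 0
  atom 10: F (halogen, monovalent) → 0 H
  atom 11: C, bond orders sum to 4 (valence 4) → 0 H
  atom 12: C, bond orders sum to 4 (valence 4) → 0 H
  atom 13: Br (halogen, monovalent) → 0 H
  atom 14: C, bond orders sum to 4 (valence 4) → 0 H
  atom 15: F (halogen, monovalent) → 0 H
  atom 16: F (halogen, monovalent) → 0 H
  atom 17: F (halogen, monovalent) → 0 H
Totals → C:10, H:5, Br:2, F:4, N:1.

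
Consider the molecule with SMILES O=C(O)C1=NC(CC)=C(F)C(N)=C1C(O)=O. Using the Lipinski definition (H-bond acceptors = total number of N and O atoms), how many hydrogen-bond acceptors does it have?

N atoms: 2; O atoms: 4.
Lipinski HBA = 2 + 4 = 6.

6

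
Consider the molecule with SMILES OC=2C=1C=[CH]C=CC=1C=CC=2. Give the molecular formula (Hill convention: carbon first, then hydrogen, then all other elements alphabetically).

C10H8O

Walk through each heavy atom and fill implicit hydrogens from standard valence (C 4, N 3, O 2, S 2, halogen 1):
  atom 1: O, bond orders sum to 1 (valence 2) → 1 H
  atom 2: C, bond orders sum to 4 (valence 4) → 0 H
  atom 3: C, bond orders sum to 4 (valence 4) → 0 H
  atom 4: C, bond orders sum to 3 (valence 4) → 1 H
  atom 5: C with explicit H count 1
  atom 6: C, bond orders sum to 3 (valence 4) → 1 H
  atom 7: C, bond orders sum to 3 (valence 4) → 1 H
  atom 8: C, bond orders sum to 4 (valence 4) → 0 H
  atom 9: C, bond orders sum to 3 (valence 4) → 1 H
  atom 10: C, bond orders sum to 3 (valence 4) → 1 H
  atom 11: C, bond orders sum to 3 (valence 4) → 1 H
Totals → C:10, H:8, O:1.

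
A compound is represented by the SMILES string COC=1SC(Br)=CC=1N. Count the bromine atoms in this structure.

1

Scan the SMILES for Br atoms (remember two-letter symbols like Cl and Br are single atoms).
Bromine count: 1.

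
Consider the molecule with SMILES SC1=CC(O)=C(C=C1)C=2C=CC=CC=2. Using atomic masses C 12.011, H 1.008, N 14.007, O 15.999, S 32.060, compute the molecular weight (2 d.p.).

202.27 g/mol

First, the molecular formula is C12H10OS (counting implicit H from valence).
  C: 12 × 12.011 = 144.132
  H: 10 × 1.008 = 10.080
  O: 1 × 15.999 = 15.999
  S: 1 × 32.060 = 32.060
Sum: 12×12.011 + 10×1.008 + 1×15.999 + 1×32.060 = 202.271 → 202.27 g/mol.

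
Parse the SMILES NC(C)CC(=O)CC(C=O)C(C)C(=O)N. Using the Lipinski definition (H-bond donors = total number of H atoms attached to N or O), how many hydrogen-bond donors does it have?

4

Donors: find every N or O and count the H atoms it carries.
  atom 1 (N): bond orders sum to 1 → 2 H
  atom 6 (O): bond orders sum to 2 → 0 H
  atom 10 (O): bond orders sum to 2 → 0 H
  atom 14 (O): bond orders sum to 2 → 0 H
  atom 15 (N): bond orders sum to 1 → 2 H
Lipinski HBD = 4.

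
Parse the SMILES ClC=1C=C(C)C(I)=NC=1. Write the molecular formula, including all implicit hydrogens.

Walk through each heavy atom and fill implicit hydrogens from standard valence (C 4, N 3, O 2, S 2, halogen 1):
  atom 1: Cl (halogen, monovalent) → 0 H
  atom 2: C, bond orders sum to 4 (valence 4) → 0 H
  atom 3: C, bond orders sum to 3 (valence 4) → 1 H
  atom 4: C, bond orders sum to 4 (valence 4) → 0 H
  atom 5: C, bond orders sum to 1 (valence 4) → 3 H
  atom 6: C, bond orders sum to 4 (valence 4) → 0 H
  atom 7: I (halogen, monovalent) → 0 H
  atom 8: N, bond orders sum to 3 (valence 3) → 0 H
  atom 9: C, bond orders sum to 3 (valence 4) → 1 H
Totals → C:6, H:5, Cl:1, I:1, N:1.
In Hill order: C6H5ClIN.

C6H5ClIN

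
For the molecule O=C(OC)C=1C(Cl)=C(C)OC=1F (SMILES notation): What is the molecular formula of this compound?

C7H6ClFO3

Walk through each heavy atom and fill implicit hydrogens from standard valence (C 4, N 3, O 2, S 2, halogen 1):
  atom 1: O, bond orders sum to 2 (valence 2) → 0 H
  atom 2: C, bond orders sum to 4 (valence 4) → 0 H
  atom 3: O, bond orders sum to 2 (valence 2) → 0 H
  atom 4: C, bond orders sum to 1 (valence 4) → 3 H
  atom 5: C, bond orders sum to 4 (valence 4) → 0 H
  atom 6: C, bond orders sum to 4 (valence 4) → 0 H
  atom 7: Cl (halogen, monovalent) → 0 H
  atom 8: C, bond orders sum to 4 (valence 4) → 0 H
  atom 9: C, bond orders sum to 1 (valence 4) → 3 H
  atom 10: O, bond orders sum to 2 (valence 2) → 0 H
  atom 11: C, bond orders sum to 4 (valence 4) → 0 H
  atom 12: F (halogen, monovalent) → 0 H
Totals → C:7, H:6, Cl:1, F:1, O:3.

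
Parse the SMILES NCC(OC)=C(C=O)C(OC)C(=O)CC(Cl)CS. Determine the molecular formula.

Walk through each heavy atom and fill implicit hydrogens from standard valence (C 4, N 3, O 2, S 2, halogen 1):
  atom 1: N, bond orders sum to 1 (valence 3) → 2 H
  atom 2: C, bond orders sum to 2 (valence 4) → 2 H
  atom 3: C, bond orders sum to 4 (valence 4) → 0 H
  atom 4: O, bond orders sum to 2 (valence 2) → 0 H
  atom 5: C, bond orders sum to 1 (valence 4) → 3 H
  atom 6: C, bond orders sum to 4 (valence 4) → 0 H
  atom 7: C, bond orders sum to 3 (valence 4) → 1 H
  atom 8: O, bond orders sum to 2 (valence 2) → 0 H
  atom 9: C, bond orders sum to 3 (valence 4) → 1 H
  atom 10: O, bond orders sum to 2 (valence 2) → 0 H
  atom 11: C, bond orders sum to 1 (valence 4) → 3 H
  atom 12: C, bond orders sum to 4 (valence 4) → 0 H
  atom 13: O, bond orders sum to 2 (valence 2) → 0 H
  atom 14: C, bond orders sum to 2 (valence 4) → 2 H
  atom 15: C, bond orders sum to 3 (valence 4) → 1 H
  atom 16: Cl (halogen, monovalent) → 0 H
  atom 17: C, bond orders sum to 2 (valence 4) → 2 H
  atom 18: S, bond orders sum to 1 (valence 2) → 1 H
Totals → C:11, H:18, Cl:1, N:1, O:4, S:1.
In Hill order: C11H18ClNO4S.

C11H18ClNO4S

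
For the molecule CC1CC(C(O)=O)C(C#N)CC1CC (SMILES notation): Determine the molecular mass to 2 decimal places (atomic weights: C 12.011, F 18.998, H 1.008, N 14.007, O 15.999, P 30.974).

195.26 g/mol

First, the molecular formula is C11H17NO2 (counting implicit H from valence).
  C: 11 × 12.011 = 132.121
  H: 17 × 1.008 = 17.136
  N: 1 × 14.007 = 14.007
  O: 2 × 15.999 = 31.998
Sum: 11×12.011 + 17×1.008 + 1×14.007 + 2×15.999 = 195.262 → 195.26 g/mol.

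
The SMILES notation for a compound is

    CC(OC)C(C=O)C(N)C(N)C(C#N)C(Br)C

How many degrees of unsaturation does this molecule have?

3

Degree of unsaturation = (number of rings) + (number of π bonds).
Ring closures in the SMILES: 0.
π bonds: 1 double bond (each 1 DoU), 1 triple bond (each 2 DoU) → 3 DoU from unsaturation.
Total DoU = 0 + 3 = 3.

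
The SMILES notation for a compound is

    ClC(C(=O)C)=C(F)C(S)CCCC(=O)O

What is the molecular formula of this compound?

Walk through each heavy atom and fill implicit hydrogens from standard valence (C 4, N 3, O 2, S 2, halogen 1):
  atom 1: Cl (halogen, monovalent) → 0 H
  atom 2: C, bond orders sum to 4 (valence 4) → 0 H
  atom 3: C, bond orders sum to 4 (valence 4) → 0 H
  atom 4: O, bond orders sum to 2 (valence 2) → 0 H
  atom 5: C, bond orders sum to 1 (valence 4) → 3 H
  atom 6: C, bond orders sum to 4 (valence 4) → 0 H
  atom 7: F (halogen, monovalent) → 0 H
  atom 8: C, bond orders sum to 3 (valence 4) → 1 H
  atom 9: S, bond orders sum to 1 (valence 2) → 1 H
  atom 10: C, bond orders sum to 2 (valence 4) → 2 H
  atom 11: C, bond orders sum to 2 (valence 4) → 2 H
  atom 12: C, bond orders sum to 2 (valence 4) → 2 H
  atom 13: C, bond orders sum to 4 (valence 4) → 0 H
  atom 14: O, bond orders sum to 2 (valence 2) → 0 H
  atom 15: O, bond orders sum to 1 (valence 2) → 1 H
Totals → C:9, H:12, Cl:1, F:1, O:3, S:1.
In Hill order: C9H12ClFO3S.

C9H12ClFO3S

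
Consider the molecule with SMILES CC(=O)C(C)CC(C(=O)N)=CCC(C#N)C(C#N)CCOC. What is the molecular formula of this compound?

C16H23N3O3

Walk through each heavy atom and fill implicit hydrogens from standard valence (C 4, N 3, O 2, S 2, halogen 1):
  atom 1: C, bond orders sum to 1 (valence 4) → 3 H
  atom 2: C, bond orders sum to 4 (valence 4) → 0 H
  atom 3: O, bond orders sum to 2 (valence 2) → 0 H
  atom 4: C, bond orders sum to 3 (valence 4) → 1 H
  atom 5: C, bond orders sum to 1 (valence 4) → 3 H
  atom 6: C, bond orders sum to 2 (valence 4) → 2 H
  atom 7: C, bond orders sum to 4 (valence 4) → 0 H
  atom 8: C, bond orders sum to 4 (valence 4) → 0 H
  atom 9: O, bond orders sum to 2 (valence 2) → 0 H
  atom 10: N, bond orders sum to 1 (valence 3) → 2 H
  atom 11: C, bond orders sum to 3 (valence 4) → 1 H
  atom 12: C, bond orders sum to 2 (valence 4) → 2 H
  atom 13: C, bond orders sum to 3 (valence 4) → 1 H
  atom 14: C, bond orders sum to 4 (valence 4) → 0 H
  atom 15: N, bond orders sum to 3 (valence 3) → 0 H
  atom 16: C, bond orders sum to 3 (valence 4) → 1 H
  atom 17: C, bond orders sum to 4 (valence 4) → 0 H
  atom 18: N, bond orders sum to 3 (valence 3) → 0 H
  atom 19: C, bond orders sum to 2 (valence 4) → 2 H
  atom 20: C, bond orders sum to 2 (valence 4) → 2 H
  atom 21: O, bond orders sum to 2 (valence 2) → 0 H
  atom 22: C, bond orders sum to 1 (valence 4) → 3 H
Totals → C:16, H:23, N:3, O:3.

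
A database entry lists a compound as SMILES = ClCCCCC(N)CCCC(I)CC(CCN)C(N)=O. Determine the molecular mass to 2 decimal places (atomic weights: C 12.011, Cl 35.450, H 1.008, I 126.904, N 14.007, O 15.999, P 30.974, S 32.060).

417.76 g/mol

First, the molecular formula is C14H29ClIN3O (counting implicit H from valence).
  C: 14 × 12.011 = 168.154
  Cl: 1 × 35.450 = 35.450
  H: 29 × 1.008 = 29.232
  I: 1 × 126.904 = 126.904
  N: 3 × 14.007 = 42.021
  O: 1 × 15.999 = 15.999
Sum: 14×12.011 + 1×35.450 + 29×1.008 + 1×126.904 + 3×14.007 + 1×15.999 = 417.760 → 417.76 g/mol.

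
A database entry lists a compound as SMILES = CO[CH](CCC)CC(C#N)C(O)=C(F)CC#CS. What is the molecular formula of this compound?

Walk through each heavy atom and fill implicit hydrogens from standard valence (C 4, N 3, O 2, S 2, halogen 1):
  atom 1: C, bond orders sum to 1 (valence 4) → 3 H
  atom 2: O, bond orders sum to 2 (valence 2) → 0 H
  atom 3: C with explicit H count 1
  atom 4: C, bond orders sum to 2 (valence 4) → 2 H
  atom 5: C, bond orders sum to 2 (valence 4) → 2 H
  atom 6: C, bond orders sum to 1 (valence 4) → 3 H
  atom 7: C, bond orders sum to 2 (valence 4) → 2 H
  atom 8: C, bond orders sum to 3 (valence 4) → 1 H
  atom 9: C, bond orders sum to 4 (valence 4) → 0 H
  atom 10: N, bond orders sum to 3 (valence 3) → 0 H
  atom 11: C, bond orders sum to 4 (valence 4) → 0 H
  atom 12: O, bond orders sum to 1 (valence 2) → 1 H
  atom 13: C, bond orders sum to 4 (valence 4) → 0 H
  atom 14: F (halogen, monovalent) → 0 H
  atom 15: C, bond orders sum to 2 (valence 4) → 2 H
  atom 16: C, bond orders sum to 4 (valence 4) → 0 H
  atom 17: C, bond orders sum to 4 (valence 4) → 0 H
  atom 18: S, bond orders sum to 1 (valence 2) → 1 H
Totals → C:13, H:18, F:1, N:1, O:2, S:1.

C13H18FNO2S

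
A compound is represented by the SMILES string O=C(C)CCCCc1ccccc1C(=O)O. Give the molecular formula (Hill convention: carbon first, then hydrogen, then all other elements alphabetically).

Walk through each heavy atom and fill implicit hydrogens from standard valence (C 4, N 3, O 2, S 2, halogen 1); for lowercase aromatic atoms, an aromatic c carries 1 H when it has two neighbours and 0 H with three, and aromatic n carries 0 H:
  atom 1: O, bond orders sum to 2 (valence 2) → 0 H
  atom 2: C, bond orders sum to 4 (valence 4) → 0 H
  atom 3: C, bond orders sum to 1 (valence 4) → 3 H
  atom 4: C, bond orders sum to 2 (valence 4) → 2 H
  atom 5: C, bond orders sum to 2 (valence 4) → 2 H
  atom 6: C, bond orders sum to 2 (valence 4) → 2 H
  atom 7: C, bond orders sum to 2 (valence 4) → 2 H
  atom 8: aromatic c, 3 neighbours → 0 H
  atom 9: aromatic c, 2 neighbours → 1 H
  atom 10: aromatic c, 2 neighbours → 1 H
  atom 11: aromatic c, 2 neighbours → 1 H
  atom 12: aromatic c, 2 neighbours → 1 H
  atom 13: aromatic c, 3 neighbours → 0 H
  atom 14: C, bond orders sum to 4 (valence 4) → 0 H
  atom 15: O, bond orders sum to 2 (valence 2) → 0 H
  atom 16: O, bond orders sum to 1 (valence 2) → 1 H
Totals → C:13, H:16, O:3.

C13H16O3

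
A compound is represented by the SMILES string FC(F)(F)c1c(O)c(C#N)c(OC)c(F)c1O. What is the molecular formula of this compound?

C9H5F4NO3

Walk through each heavy atom and fill implicit hydrogens from standard valence (C 4, N 3, O 2, S 2, halogen 1); for lowercase aromatic atoms, an aromatic c carries 1 H when it has two neighbours and 0 H with three, and aromatic n carries 0 H:
  atom 1: F (halogen, monovalent) → 0 H
  atom 2: C, bond orders sum to 4 (valence 4) → 0 H
  atom 3: F (halogen, monovalent) → 0 H
  atom 4: F (halogen, monovalent) → 0 H
  atom 5: aromatic c, 3 neighbours → 0 H
  atom 6: aromatic c, 3 neighbours → 0 H
  atom 7: O, bond orders sum to 1 (valence 2) → 1 H
  atom 8: aromatic c, 3 neighbours → 0 H
  atom 9: C, bond orders sum to 4 (valence 4) → 0 H
  atom 10: N, bond orders sum to 3 (valence 3) → 0 H
  atom 11: aromatic c, 3 neighbours → 0 H
  atom 12: O, bond orders sum to 2 (valence 2) → 0 H
  atom 13: C, bond orders sum to 1 (valence 4) → 3 H
  atom 14: aromatic c, 3 neighbours → 0 H
  atom 15: F (halogen, monovalent) → 0 H
  atom 16: aromatic c, 3 neighbours → 0 H
  atom 17: O, bond orders sum to 1 (valence 2) → 1 H
Totals → C:9, H:5, F:4, N:1, O:3.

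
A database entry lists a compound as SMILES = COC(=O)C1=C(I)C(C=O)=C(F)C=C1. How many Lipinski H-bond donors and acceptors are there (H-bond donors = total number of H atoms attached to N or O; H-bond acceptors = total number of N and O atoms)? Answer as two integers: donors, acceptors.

0, 3

Donors: find every N or O and count the H atoms it carries.
  atom 2 (O): bond orders sum to 2 → 0 H
  atom 4 (O): bond orders sum to 2 → 0 H
  atom 10 (O): bond orders sum to 2 → 0 H
Lipinski HBD = 0.
Acceptors: N atoms = 0, O atoms = 3 → HBA = 3.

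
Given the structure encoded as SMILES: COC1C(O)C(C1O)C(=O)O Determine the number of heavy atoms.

Every atom symbol written in the SMILES (organic subset) is one heavy atom; implicit H are not written.
Heavy atoms by element → C:6, O:5.
Total: 11.

11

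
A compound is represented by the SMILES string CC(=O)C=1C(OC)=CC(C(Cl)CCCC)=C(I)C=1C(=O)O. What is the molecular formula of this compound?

Walk through each heavy atom and fill implicit hydrogens from standard valence (C 4, N 3, O 2, S 2, halogen 1):
  atom 1: C, bond orders sum to 1 (valence 4) → 3 H
  atom 2: C, bond orders sum to 4 (valence 4) → 0 H
  atom 3: O, bond orders sum to 2 (valence 2) → 0 H
  atom 4: C, bond orders sum to 4 (valence 4) → 0 H
  atom 5: C, bond orders sum to 4 (valence 4) → 0 H
  atom 6: O, bond orders sum to 2 (valence 2) → 0 H
  atom 7: C, bond orders sum to 1 (valence 4) → 3 H
  atom 8: C, bond orders sum to 3 (valence 4) → 1 H
  atom 9: C, bond orders sum to 4 (valence 4) → 0 H
  atom 10: C, bond orders sum to 3 (valence 4) → 1 H
  atom 11: Cl (halogen, monovalent) → 0 H
  atom 12: C, bond orders sum to 2 (valence 4) → 2 H
  atom 13: C, bond orders sum to 2 (valence 4) → 2 H
  atom 14: C, bond orders sum to 2 (valence 4) → 2 H
  atom 15: C, bond orders sum to 1 (valence 4) → 3 H
  atom 16: C, bond orders sum to 4 (valence 4) → 0 H
  atom 17: I (halogen, monovalent) → 0 H
  atom 18: C, bond orders sum to 4 (valence 4) → 0 H
  atom 19: C, bond orders sum to 4 (valence 4) → 0 H
  atom 20: O, bond orders sum to 2 (valence 2) → 0 H
  atom 21: O, bond orders sum to 1 (valence 2) → 1 H
Totals → C:15, H:18, Cl:1, I:1, O:4.

C15H18ClIO4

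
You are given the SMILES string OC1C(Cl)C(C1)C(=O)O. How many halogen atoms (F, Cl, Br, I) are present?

Halogen atoms appear at heavy-atom position 4 (1×Cl).
Other groups present: 1 carboxylic acid, 1 hydroxyl.
Halogen count: 1.

1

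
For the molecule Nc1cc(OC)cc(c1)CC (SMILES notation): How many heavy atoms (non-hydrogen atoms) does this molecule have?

Every atom symbol written in the SMILES (organic subset) is one heavy atom; implicit H are not written.
Heavy atoms by element → C:9, N:1, O:1.
Total: 11.

11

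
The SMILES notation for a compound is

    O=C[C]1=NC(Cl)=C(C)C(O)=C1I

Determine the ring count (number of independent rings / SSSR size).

In SMILES, each pair of matching ring-closure digits denotes one ring-closing bond; the number of such bonds equals the number of independent rings.
Ring-closure bonds here: 1.

1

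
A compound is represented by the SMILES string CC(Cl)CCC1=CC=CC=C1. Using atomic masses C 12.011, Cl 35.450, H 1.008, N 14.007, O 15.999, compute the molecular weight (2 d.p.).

First, the molecular formula is C10H13Cl (counting implicit H from valence).
  C: 10 × 12.011 = 120.110
  Cl: 1 × 35.450 = 35.450
  H: 13 × 1.008 = 13.104
Sum: 10×12.011 + 1×35.450 + 13×1.008 = 168.664 → 168.66 g/mol.

168.66 g/mol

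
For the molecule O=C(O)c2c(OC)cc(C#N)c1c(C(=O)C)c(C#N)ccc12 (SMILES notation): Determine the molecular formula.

C16H10N2O4

Walk through each heavy atom and fill implicit hydrogens from standard valence (C 4, N 3, O 2, S 2, halogen 1); for lowercase aromatic atoms, an aromatic c carries 1 H when it has two neighbours and 0 H with three, and aromatic n carries 0 H:
  atom 1: O, bond orders sum to 2 (valence 2) → 0 H
  atom 2: C, bond orders sum to 4 (valence 4) → 0 H
  atom 3: O, bond orders sum to 1 (valence 2) → 1 H
  atom 4: aromatic c, 3 neighbours → 0 H
  atom 5: aromatic c, 3 neighbours → 0 H
  atom 6: O, bond orders sum to 2 (valence 2) → 0 H
  atom 7: C, bond orders sum to 1 (valence 4) → 3 H
  atom 8: aromatic c, 2 neighbours → 1 H
  atom 9: aromatic c, 3 neighbours → 0 H
  atom 10: C, bond orders sum to 4 (valence 4) → 0 H
  atom 11: N, bond orders sum to 3 (valence 3) → 0 H
  atom 12: aromatic c, 3 neighbours → 0 H
  atom 13: aromatic c, 3 neighbours → 0 H
  atom 14: C, bond orders sum to 4 (valence 4) → 0 H
  atom 15: O, bond orders sum to 2 (valence 2) → 0 H
  atom 16: C, bond orders sum to 1 (valence 4) → 3 H
  atom 17: aromatic c, 3 neighbours → 0 H
  atom 18: C, bond orders sum to 4 (valence 4) → 0 H
  atom 19: N, bond orders sum to 3 (valence 3) → 0 H
  atom 20: aromatic c, 2 neighbours → 1 H
  atom 21: aromatic c, 2 neighbours → 1 H
  atom 22: aromatic c, 3 neighbours → 0 H
Totals → C:16, H:10, N:2, O:4.
In Hill order: C16H10N2O4.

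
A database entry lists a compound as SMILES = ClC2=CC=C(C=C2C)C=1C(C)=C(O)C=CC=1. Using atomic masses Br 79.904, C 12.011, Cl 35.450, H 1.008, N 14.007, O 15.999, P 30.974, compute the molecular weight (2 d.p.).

232.71 g/mol

First, the molecular formula is C14H13ClO (counting implicit H from valence).
  C: 14 × 12.011 = 168.154
  Cl: 1 × 35.450 = 35.450
  H: 13 × 1.008 = 13.104
  O: 1 × 15.999 = 15.999
Sum: 14×12.011 + 1×35.450 + 13×1.008 + 1×15.999 = 232.707 → 232.71 g/mol.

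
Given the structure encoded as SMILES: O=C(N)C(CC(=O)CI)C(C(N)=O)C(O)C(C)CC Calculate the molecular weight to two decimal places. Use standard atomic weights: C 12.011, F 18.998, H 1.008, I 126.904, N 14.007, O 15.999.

384.21 g/mol

First, the molecular formula is C12H21IN2O4 (counting implicit H from valence).
  C: 12 × 12.011 = 144.132
  H: 21 × 1.008 = 21.168
  I: 1 × 126.904 = 126.904
  N: 2 × 14.007 = 28.014
  O: 4 × 15.999 = 63.996
Sum: 12×12.011 + 21×1.008 + 1×126.904 + 2×14.007 + 4×15.999 = 384.214 → 384.21 g/mol.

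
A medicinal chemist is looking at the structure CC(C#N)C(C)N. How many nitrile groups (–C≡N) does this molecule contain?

1

The nitrile motif appears at heavy-atom position 3 in the SMILES.
Other groups present: 1 primary amine.
Nitrile count: 1.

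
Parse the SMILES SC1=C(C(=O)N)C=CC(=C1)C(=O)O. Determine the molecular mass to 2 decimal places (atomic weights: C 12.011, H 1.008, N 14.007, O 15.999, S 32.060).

197.21 g/mol

First, the molecular formula is C8H7NO3S (counting implicit H from valence).
  C: 8 × 12.011 = 96.088
  H: 7 × 1.008 = 7.056
  N: 1 × 14.007 = 14.007
  O: 3 × 15.999 = 47.997
  S: 1 × 32.060 = 32.060
Sum: 8×12.011 + 7×1.008 + 1×14.007 + 3×15.999 + 1×32.060 = 197.208 → 197.21 g/mol.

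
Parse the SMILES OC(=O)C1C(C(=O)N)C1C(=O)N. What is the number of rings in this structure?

1

In SMILES, each pair of matching ring-closure digits denotes one ring-closing bond; the number of such bonds equals the number of independent rings.
Ring-closure bonds here: 1.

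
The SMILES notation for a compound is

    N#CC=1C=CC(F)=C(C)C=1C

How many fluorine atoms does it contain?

1

Scan the SMILES for F atoms (remember two-letter symbols like Cl and Br are single atoms).
Fluorine count: 1.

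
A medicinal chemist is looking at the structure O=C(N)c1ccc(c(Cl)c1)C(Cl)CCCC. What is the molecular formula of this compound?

C12H15Cl2NO

Walk through each heavy atom and fill implicit hydrogens from standard valence (C 4, N 3, O 2, S 2, halogen 1); for lowercase aromatic atoms, an aromatic c carries 1 H when it has two neighbours and 0 H with three, and aromatic n carries 0 H:
  atom 1: O, bond orders sum to 2 (valence 2) → 0 H
  atom 2: C, bond orders sum to 4 (valence 4) → 0 H
  atom 3: N, bond orders sum to 1 (valence 3) → 2 H
  atom 4: aromatic c, 3 neighbours → 0 H
  atom 5: aromatic c, 2 neighbours → 1 H
  atom 6: aromatic c, 2 neighbours → 1 H
  atom 7: aromatic c, 3 neighbours → 0 H
  atom 8: aromatic c, 3 neighbours → 0 H
  atom 9: Cl (halogen, monovalent) → 0 H
  atom 10: aromatic c, 2 neighbours → 1 H
  atom 11: C, bond orders sum to 3 (valence 4) → 1 H
  atom 12: Cl (halogen, monovalent) → 0 H
  atom 13: C, bond orders sum to 2 (valence 4) → 2 H
  atom 14: C, bond orders sum to 2 (valence 4) → 2 H
  atom 15: C, bond orders sum to 2 (valence 4) → 2 H
  atom 16: C, bond orders sum to 1 (valence 4) → 3 H
Totals → C:12, H:15, Cl:2, N:1, O:1.
In Hill order: C12H15Cl2NO.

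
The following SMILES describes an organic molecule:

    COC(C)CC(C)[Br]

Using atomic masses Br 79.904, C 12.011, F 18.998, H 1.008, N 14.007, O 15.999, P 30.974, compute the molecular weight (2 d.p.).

181.07 g/mol

First, the molecular formula is C6H13BrO (counting implicit H from valence).
  Br: 1 × 79.904 = 79.904
  C: 6 × 12.011 = 72.066
  H: 13 × 1.008 = 13.104
  O: 1 × 15.999 = 15.999
Sum: 1×79.904 + 6×12.011 + 13×1.008 + 1×15.999 = 181.073 → 181.07 g/mol.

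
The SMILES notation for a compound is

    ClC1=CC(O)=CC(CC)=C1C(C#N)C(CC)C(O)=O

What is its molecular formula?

C14H16ClNO3

Walk through each heavy atom and fill implicit hydrogens from standard valence (C 4, N 3, O 2, S 2, halogen 1):
  atom 1: Cl (halogen, monovalent) → 0 H
  atom 2: C, bond orders sum to 4 (valence 4) → 0 H
  atom 3: C, bond orders sum to 3 (valence 4) → 1 H
  atom 4: C, bond orders sum to 4 (valence 4) → 0 H
  atom 5: O, bond orders sum to 1 (valence 2) → 1 H
  atom 6: C, bond orders sum to 3 (valence 4) → 1 H
  atom 7: C, bond orders sum to 4 (valence 4) → 0 H
  atom 8: C, bond orders sum to 2 (valence 4) → 2 H
  atom 9: C, bond orders sum to 1 (valence 4) → 3 H
  atom 10: C, bond orders sum to 4 (valence 4) → 0 H
  atom 11: C, bond orders sum to 3 (valence 4) → 1 H
  atom 12: C, bond orders sum to 4 (valence 4) → 0 H
  atom 13: N, bond orders sum to 3 (valence 3) → 0 H
  atom 14: C, bond orders sum to 3 (valence 4) → 1 H
  atom 15: C, bond orders sum to 2 (valence 4) → 2 H
  atom 16: C, bond orders sum to 1 (valence 4) → 3 H
  atom 17: C, bond orders sum to 4 (valence 4) → 0 H
  atom 18: O, bond orders sum to 1 (valence 2) → 1 H
  atom 19: O, bond orders sum to 2 (valence 2) → 0 H
Totals → C:14, H:16, Cl:1, N:1, O:3.
In Hill order: C14H16ClNO3.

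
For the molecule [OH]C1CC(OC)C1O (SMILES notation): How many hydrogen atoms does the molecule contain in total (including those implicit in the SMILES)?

10

Walk through each heavy atom and fill implicit hydrogens from standard valence (C 4, N 3, O 2, S 2, halogen 1):
  atom 1: O with explicit H count 1
  atom 2: C, bond orders sum to 3 (valence 4) → 1 H
  atom 3: C, bond orders sum to 2 (valence 4) → 2 H
  atom 4: C, bond orders sum to 3 (valence 4) → 1 H
  atom 5: O, bond orders sum to 2 (valence 2) → 0 H
  atom 6: C, bond orders sum to 1 (valence 4) → 3 H
  atom 7: C, bond orders sum to 3 (valence 4) → 1 H
  atom 8: O, bond orders sum to 1 (valence 2) → 1 H
Total hydrogens: 10.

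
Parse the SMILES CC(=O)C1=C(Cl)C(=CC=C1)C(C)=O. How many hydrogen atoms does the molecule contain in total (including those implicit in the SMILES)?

9

Walk through each heavy atom and fill implicit hydrogens from standard valence (C 4, N 3, O 2, S 2, halogen 1):
  atom 1: C, bond orders sum to 1 (valence 4) → 3 H
  atom 2: C, bond orders sum to 4 (valence 4) → 0 H
  atom 3: O, bond orders sum to 2 (valence 2) → 0 H
  atom 4: C, bond orders sum to 4 (valence 4) → 0 H
  atom 5: C, bond orders sum to 4 (valence 4) → 0 H
  atom 6: Cl (halogen, monovalent) → 0 H
  atom 7: C, bond orders sum to 4 (valence 4) → 0 H
  atom 8: C, bond orders sum to 3 (valence 4) → 1 H
  atom 9: C, bond orders sum to 3 (valence 4) → 1 H
  atom 10: C, bond orders sum to 3 (valence 4) → 1 H
  atom 11: C, bond orders sum to 4 (valence 4) → 0 H
  atom 12: C, bond orders sum to 1 (valence 4) → 3 H
  atom 13: O, bond orders sum to 2 (valence 2) → 0 H
Total hydrogens: 9.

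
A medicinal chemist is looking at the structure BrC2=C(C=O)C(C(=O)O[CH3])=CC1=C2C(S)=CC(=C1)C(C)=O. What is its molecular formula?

C15H11BrO4S

Walk through each heavy atom and fill implicit hydrogens from standard valence (C 4, N 3, O 2, S 2, halogen 1):
  atom 1: Br (halogen, monovalent) → 0 H
  atom 2: C, bond orders sum to 4 (valence 4) → 0 H
  atom 3: C, bond orders sum to 4 (valence 4) → 0 H
  atom 4: C, bond orders sum to 3 (valence 4) → 1 H
  atom 5: O, bond orders sum to 2 (valence 2) → 0 H
  atom 6: C, bond orders sum to 4 (valence 4) → 0 H
  atom 7: C, bond orders sum to 4 (valence 4) → 0 H
  atom 8: O, bond orders sum to 2 (valence 2) → 0 H
  atom 9: O, bond orders sum to 2 (valence 2) → 0 H
  atom 10: C with explicit H count 3
  atom 11: C, bond orders sum to 3 (valence 4) → 1 H
  atom 12: C, bond orders sum to 4 (valence 4) → 0 H
  atom 13: C, bond orders sum to 4 (valence 4) → 0 H
  atom 14: C, bond orders sum to 4 (valence 4) → 0 H
  atom 15: S, bond orders sum to 1 (valence 2) → 1 H
  atom 16: C, bond orders sum to 3 (valence 4) → 1 H
  atom 17: C, bond orders sum to 4 (valence 4) → 0 H
  atom 18: C, bond orders sum to 3 (valence 4) → 1 H
  atom 19: C, bond orders sum to 4 (valence 4) → 0 H
  atom 20: C, bond orders sum to 1 (valence 4) → 3 H
  atom 21: O, bond orders sum to 2 (valence 2) → 0 H
Totals → C:15, H:11, Br:1, O:4, S:1.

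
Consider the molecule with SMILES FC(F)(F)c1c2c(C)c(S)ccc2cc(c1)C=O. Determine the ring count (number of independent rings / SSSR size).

In SMILES, each pair of matching ring-closure digits denotes one ring-closing bond; the number of such bonds equals the number of independent rings.
Ring-closure bonds here: 2.

2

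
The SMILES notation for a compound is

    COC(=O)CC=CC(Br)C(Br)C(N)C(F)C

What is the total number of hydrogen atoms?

16

Walk through each heavy atom and fill implicit hydrogens from standard valence (C 4, N 3, O 2, S 2, halogen 1):
  atom 1: C, bond orders sum to 1 (valence 4) → 3 H
  atom 2: O, bond orders sum to 2 (valence 2) → 0 H
  atom 3: C, bond orders sum to 4 (valence 4) → 0 H
  atom 4: O, bond orders sum to 2 (valence 2) → 0 H
  atom 5: C, bond orders sum to 2 (valence 4) → 2 H
  atom 6: C, bond orders sum to 3 (valence 4) → 1 H
  atom 7: C, bond orders sum to 3 (valence 4) → 1 H
  atom 8: C, bond orders sum to 3 (valence 4) → 1 H
  atom 9: Br (halogen, monovalent) → 0 H
  atom 10: C, bond orders sum to 3 (valence 4) → 1 H
  atom 11: Br (halogen, monovalent) → 0 H
  atom 12: C, bond orders sum to 3 (valence 4) → 1 H
  atom 13: N, bond orders sum to 1 (valence 3) → 2 H
  atom 14: C, bond orders sum to 3 (valence 4) → 1 H
  atom 15: F (halogen, monovalent) → 0 H
  atom 16: C, bond orders sum to 1 (valence 4) → 3 H
Total hydrogens: 16.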